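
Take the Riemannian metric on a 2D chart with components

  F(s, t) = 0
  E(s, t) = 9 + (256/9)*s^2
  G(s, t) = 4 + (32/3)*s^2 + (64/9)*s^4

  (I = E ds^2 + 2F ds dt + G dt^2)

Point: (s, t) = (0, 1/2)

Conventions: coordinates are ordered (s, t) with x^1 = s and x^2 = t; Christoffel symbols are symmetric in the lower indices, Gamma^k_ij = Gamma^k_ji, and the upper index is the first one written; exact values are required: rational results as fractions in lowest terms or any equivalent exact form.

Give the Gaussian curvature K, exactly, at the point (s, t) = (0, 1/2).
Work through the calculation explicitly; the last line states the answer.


E = 9, F = 0, G = 4, EG - F^2 = 36 at the point
E_s = 0, E_t = 0, F_s = 0, F_t = 0, G_s = 0, G_t = 0
E_tt = 0, F_st = 0, G_ss = 64/3
Using the Brioschi determinant formula for K from the metric derivatives:
M1 = [[-E_tt/2 + F_st - G_ss/2, E_s/2, F_s - E_t/2], [F_t - G_s/2, E, F], [G_t/2, F, G]] = [[-32/3, 0, 0], [0, 9, 0], [0, 0, 4]]; det M1 = -384
M2 = [[0, E_t/2, G_s/2], [E_t/2, E, F], [G_s/2, F, G]] = [[0, 0, 0], [0, 9, 0], [0, 0, 4]]; det M2 = 0
det M1 - det M2 = -384; K = -384 / (36)^2 = -8/27

Answer: K = -8/27


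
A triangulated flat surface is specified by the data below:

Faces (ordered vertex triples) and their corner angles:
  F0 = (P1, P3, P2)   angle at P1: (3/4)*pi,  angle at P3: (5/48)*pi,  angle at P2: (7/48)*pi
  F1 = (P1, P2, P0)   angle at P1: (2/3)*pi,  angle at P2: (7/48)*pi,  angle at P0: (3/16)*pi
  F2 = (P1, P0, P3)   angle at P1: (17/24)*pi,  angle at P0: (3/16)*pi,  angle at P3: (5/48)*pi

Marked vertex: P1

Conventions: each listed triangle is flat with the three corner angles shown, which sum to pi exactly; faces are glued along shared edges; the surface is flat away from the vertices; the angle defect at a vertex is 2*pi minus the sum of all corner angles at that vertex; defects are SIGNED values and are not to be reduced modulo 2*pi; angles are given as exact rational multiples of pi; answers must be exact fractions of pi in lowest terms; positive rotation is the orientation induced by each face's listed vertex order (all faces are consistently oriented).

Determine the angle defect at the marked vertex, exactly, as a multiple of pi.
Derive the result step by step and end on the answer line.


Sum of corner angles at P1: (17/8)*pi
defect = 2*pi - (17/8)*pi

Answer: defect(P1) = -pi/8


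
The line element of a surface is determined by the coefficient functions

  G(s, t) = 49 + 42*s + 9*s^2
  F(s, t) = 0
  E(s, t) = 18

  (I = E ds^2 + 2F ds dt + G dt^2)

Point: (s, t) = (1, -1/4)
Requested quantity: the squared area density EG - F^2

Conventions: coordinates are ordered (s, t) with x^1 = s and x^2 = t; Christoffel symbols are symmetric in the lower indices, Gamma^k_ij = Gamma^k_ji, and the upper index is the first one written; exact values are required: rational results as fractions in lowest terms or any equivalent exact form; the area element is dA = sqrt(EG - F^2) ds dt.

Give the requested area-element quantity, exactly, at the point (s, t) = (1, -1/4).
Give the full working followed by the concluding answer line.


E = 18, F = 0, G = 100; EG - F^2 = 1800

Answer: EG - F^2 = 1800


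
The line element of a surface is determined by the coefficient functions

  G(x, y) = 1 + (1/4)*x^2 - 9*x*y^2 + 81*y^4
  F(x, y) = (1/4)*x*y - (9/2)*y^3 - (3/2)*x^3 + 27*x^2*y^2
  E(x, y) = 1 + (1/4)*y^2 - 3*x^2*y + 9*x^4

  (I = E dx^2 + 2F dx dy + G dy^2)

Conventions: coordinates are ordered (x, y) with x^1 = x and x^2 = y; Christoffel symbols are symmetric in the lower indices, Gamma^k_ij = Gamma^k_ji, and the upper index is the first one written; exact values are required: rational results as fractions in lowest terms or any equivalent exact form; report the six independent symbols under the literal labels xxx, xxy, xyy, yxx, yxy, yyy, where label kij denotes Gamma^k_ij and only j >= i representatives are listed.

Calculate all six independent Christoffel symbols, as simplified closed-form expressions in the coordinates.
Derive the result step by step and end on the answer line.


E = 1 + (1/4)*y^2 - 3*x^2*y + 9*x^4; F = (1/4)*x*y - (9/2)*y^3 - (3/2)*x^3 + 27*x^2*y^2; G = 1 + (1/4)*x^2 - 9*x*y^2 + 81*y^4
Gamma^k_ij = (1/2) g^{kl} (d_i g_jl + d_j g_il - d_l g_ij), with g^inv = (1/(EG-F^2)) [[G, -F], [-F, E]]
first partials: E_x = -6*x*y + 36*x^3, E_y = (1/2)*y - 3*x^2, F_x = (1/4)*y - (9/2)*x^2 + 54*x*y^2, F_y = (1/4)*x - (27/2)*y^2 + 54*x^2*y, G_x = (1/2)*x - 9*y^2, G_y = -18*x*y + 324*y^3
D = EG - F^2 = 1 + (1/4)*y^2 + (1/4)*x^2 - 9*x*y^2 - 3*x^2*y + 81*y^4 + 9*x^4
expanded: Gamma^x_xx = (G E_x - 2F F_x + F E_y)/(2D), Gamma^x_xy = (G E_y - F G_x)/(2D), Gamma^x_yy = (2G F_y - G G_x - F G_y)/(2D), Gamma^y_xx = (2E F_x - E E_y - F E_x)/(2D), Gamma^y_xy = (E G_x - F E_y)/(2D), Gamma^y_yy = (E G_y - 2F F_y + F G_x)/(2D); substitute and cancel common factors

Answer: Gamma_xxx = (72*x^3 - 12*x*y)/(36*x^4 - 12*x^2*y + x^2 - 36*x*y^2 + 324*y^4 + y^2 + 4), Gamma_xxy = (-6*x^2 + y)/(36*x^4 - 12*x^2*y + x^2 - 36*x*y^2 + 324*y^4 + y^2 + 4), Gamma_xyy = (216*x^2*y - 36*y^2)/(36*x^4 - 12*x^2*y + x^2 - 36*x*y^2 + 324*y^4 + y^2 + 4), Gamma_yxx = (-12*x^2 + 216*x*y^2)/(36*x^4 - 12*x^2*y + x^2 - 36*x*y^2 + 324*y^4 + y^2 + 4), Gamma_yxy = (x - 18*y^2)/(36*x^4 - 12*x^2*y + x^2 - 36*x*y^2 + 324*y^4 + y^2 + 4), Gamma_yyy = (-36*x*y + 648*y^3)/(36*x^4 - 12*x^2*y + x^2 - 36*x*y^2 + 324*y^4 + y^2 + 4)


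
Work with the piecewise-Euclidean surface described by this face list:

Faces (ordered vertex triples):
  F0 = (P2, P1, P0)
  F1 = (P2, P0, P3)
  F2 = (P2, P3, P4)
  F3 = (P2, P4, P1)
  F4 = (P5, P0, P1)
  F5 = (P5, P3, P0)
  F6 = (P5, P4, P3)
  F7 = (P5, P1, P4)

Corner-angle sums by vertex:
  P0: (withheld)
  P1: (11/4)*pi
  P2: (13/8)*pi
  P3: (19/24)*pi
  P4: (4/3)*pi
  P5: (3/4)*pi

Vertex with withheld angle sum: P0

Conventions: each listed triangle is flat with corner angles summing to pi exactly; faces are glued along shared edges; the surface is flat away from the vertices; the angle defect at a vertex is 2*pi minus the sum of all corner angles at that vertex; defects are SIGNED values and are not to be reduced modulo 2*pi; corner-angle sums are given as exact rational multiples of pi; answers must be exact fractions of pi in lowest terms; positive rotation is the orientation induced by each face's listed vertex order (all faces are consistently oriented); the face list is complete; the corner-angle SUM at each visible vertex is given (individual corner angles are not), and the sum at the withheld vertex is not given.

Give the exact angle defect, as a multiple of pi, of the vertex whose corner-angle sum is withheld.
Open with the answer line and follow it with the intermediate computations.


Answer: defect(P0) = (5/4)*pi

V = 6, E = 12, F = 8; chi = V - E + F = 2
Gauss-Bonnet: total defect = 2*pi*chi = 4*pi; visible defects sum to (11/4)*pi


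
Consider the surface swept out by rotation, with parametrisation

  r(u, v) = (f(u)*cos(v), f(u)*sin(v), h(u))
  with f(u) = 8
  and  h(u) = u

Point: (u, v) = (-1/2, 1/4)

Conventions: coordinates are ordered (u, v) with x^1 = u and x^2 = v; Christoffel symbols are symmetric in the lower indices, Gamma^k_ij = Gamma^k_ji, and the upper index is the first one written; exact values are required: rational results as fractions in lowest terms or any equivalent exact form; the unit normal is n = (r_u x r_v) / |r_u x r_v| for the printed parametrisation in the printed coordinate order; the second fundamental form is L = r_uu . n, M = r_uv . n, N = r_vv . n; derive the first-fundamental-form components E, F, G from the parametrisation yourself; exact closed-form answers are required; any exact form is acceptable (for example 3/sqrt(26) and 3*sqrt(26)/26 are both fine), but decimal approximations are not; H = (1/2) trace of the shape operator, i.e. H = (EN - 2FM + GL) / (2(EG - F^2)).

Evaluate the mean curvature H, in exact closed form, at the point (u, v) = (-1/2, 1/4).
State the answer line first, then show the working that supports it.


Answer: H = 1/16

f = 8, f' = 0, f'' = 0, h' = 1, h'' = 0
E = 1, F = 0, G = 64; answer radicand W^2 = 1
unnormalised second-form numerators: l = 0, m = 0, n = 8; L = l/sqrt(1), and similarly M = m/sqrt(W^2), N = n/sqrt(W^2)
H = (E*n - 2*F*m + G*l) / (2*(EG - F^2)*sqrt(W^2)); E*n - 2*F*m + G*l = 8, EG - F^2 = 64, so H = (1/16)/sqrt(1)


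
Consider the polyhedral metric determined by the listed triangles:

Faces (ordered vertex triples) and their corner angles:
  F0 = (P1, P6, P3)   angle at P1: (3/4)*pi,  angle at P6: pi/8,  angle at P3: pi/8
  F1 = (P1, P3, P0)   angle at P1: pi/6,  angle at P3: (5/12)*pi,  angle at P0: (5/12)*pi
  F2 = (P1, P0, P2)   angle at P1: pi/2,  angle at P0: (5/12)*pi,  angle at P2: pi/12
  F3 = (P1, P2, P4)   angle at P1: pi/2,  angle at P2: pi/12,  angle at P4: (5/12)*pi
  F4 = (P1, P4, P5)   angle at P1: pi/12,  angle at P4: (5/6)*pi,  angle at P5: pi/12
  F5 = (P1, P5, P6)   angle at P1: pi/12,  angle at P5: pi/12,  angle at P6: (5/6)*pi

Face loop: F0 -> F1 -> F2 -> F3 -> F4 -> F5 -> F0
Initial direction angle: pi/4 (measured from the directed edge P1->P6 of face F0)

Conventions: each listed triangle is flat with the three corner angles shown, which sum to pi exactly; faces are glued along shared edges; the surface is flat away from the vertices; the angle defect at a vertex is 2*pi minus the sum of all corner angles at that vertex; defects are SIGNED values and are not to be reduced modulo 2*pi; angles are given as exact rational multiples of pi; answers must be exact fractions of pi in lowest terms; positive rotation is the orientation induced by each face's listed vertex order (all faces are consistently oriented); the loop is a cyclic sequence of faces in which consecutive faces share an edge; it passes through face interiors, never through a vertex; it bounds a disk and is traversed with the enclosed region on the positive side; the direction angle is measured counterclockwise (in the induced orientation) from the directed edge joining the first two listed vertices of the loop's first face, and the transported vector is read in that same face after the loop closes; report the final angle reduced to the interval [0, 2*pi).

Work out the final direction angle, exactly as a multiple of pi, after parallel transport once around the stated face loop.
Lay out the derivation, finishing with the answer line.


enclosed vertex P1: corner angles sum to (25/12)*pi, defect = 2*pi - (25/12)*pi = -pi/12
summing the enclosed defects onto the initial angle, mod 2*pi in the induced orientation:
final angle = pi/4 - pi/12 = pi/6 (mod 2*pi)

Answer: final direction angle = pi/6


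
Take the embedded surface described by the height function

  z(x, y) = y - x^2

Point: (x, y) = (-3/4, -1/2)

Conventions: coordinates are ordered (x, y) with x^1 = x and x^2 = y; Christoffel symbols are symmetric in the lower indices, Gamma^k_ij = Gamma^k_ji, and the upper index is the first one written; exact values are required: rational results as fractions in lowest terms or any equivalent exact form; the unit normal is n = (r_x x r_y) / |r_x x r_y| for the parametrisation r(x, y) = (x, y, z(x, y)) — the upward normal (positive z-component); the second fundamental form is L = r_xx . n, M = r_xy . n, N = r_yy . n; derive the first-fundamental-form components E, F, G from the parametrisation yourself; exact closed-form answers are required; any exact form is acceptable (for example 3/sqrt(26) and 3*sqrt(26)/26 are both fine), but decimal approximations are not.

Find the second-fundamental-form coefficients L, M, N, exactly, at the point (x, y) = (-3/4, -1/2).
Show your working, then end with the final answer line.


z_x = 3/2, z_y = 1, z_xx = -2, z_xy = 0, z_yy = 0
E = 13/4, F = 3/2, G = 2; answer radicand W^2 = 17/4
unnormalised second-form numerators: l = -2, m = 0, n = 0; L = l/sqrt(17/4), and similarly M = m/sqrt(W^2), N = n/sqrt(W^2)

Answer: L = -4*sqrt(17)/17, M = 0, N = 0


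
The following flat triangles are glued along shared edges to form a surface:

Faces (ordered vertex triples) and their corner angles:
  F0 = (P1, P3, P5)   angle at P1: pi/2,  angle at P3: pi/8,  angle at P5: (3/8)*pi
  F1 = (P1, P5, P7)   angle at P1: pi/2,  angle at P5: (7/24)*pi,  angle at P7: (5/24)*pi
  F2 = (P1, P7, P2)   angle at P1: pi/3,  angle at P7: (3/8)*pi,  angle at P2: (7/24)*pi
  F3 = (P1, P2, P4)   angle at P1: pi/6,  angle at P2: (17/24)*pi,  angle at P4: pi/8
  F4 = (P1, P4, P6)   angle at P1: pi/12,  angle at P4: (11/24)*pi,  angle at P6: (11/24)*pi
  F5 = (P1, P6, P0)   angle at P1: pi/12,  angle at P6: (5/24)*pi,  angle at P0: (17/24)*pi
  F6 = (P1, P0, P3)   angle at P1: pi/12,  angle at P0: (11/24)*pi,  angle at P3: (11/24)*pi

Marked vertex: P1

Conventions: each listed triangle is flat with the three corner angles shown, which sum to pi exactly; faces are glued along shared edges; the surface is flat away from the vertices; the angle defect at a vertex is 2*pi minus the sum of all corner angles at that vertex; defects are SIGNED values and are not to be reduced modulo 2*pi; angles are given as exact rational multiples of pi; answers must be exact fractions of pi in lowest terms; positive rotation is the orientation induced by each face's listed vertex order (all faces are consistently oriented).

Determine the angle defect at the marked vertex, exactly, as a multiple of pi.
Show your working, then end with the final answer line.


Sum of corner angles at P1: (7/4)*pi
defect = 2*pi - (7/4)*pi

Answer: defect(P1) = pi/4


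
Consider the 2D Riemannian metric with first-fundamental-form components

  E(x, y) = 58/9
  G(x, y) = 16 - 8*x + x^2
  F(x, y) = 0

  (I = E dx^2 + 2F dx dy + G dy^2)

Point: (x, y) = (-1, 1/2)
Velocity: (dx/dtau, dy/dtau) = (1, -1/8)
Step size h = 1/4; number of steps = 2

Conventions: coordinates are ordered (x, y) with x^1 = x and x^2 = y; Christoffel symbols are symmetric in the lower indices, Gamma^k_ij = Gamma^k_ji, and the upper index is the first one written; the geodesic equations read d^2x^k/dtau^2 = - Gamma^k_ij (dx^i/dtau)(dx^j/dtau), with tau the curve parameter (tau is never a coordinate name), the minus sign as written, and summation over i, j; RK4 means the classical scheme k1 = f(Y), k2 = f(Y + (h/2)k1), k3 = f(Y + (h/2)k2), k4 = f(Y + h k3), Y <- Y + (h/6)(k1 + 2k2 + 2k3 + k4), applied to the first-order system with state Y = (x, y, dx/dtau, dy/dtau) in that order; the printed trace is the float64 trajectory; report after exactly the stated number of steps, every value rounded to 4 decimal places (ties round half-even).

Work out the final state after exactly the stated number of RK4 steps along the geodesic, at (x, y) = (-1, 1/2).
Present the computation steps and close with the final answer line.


f(Y) = (dx/dtau, dy/dtau, -Gamma^x_ij Y'^i Y'^j, -Gamma^y_ij Y'^i Y'^j) with the Gammas evaluated at the stage position; h = 0.250000; intermediate values shown to 6 dp
step 0: x = -1.0000, y = 0.5000, dx/dtau = 1.0000, dy/dtau = -0.1250
step 1:
  k1: at (x, y) = (-1.000000, 0.500000), (dx/dtau, dy/dtau) = (1.000000, -0.125000); Gamma_xxx = 0.000000, Gamma_xxy = 0.000000, Gamma_xyy = 0.775862, Gamma_yxx = 0.000000, Gamma_yxy = -0.200000, Gamma_yyy = 0.000000; k1 = (1.000000, -0.125000, -0.012123, -0.050000)
  k2: at (x, y) = (-0.875000, 0.484375), (dx/dtau, dy/dtau) = (0.998485, -0.131250); Gamma_xxx = 0.000000, Gamma_xxy = 0.000000, Gamma_xyy = 0.756466, Gamma_yxx = 0.000000, Gamma_yxy = -0.205128, Gamma_yyy = 0.000000; k2 = (0.998485, -0.131250, -0.013031, -0.053765)
  k3: at (x, y) = (-0.875189, 0.483594), (dx/dtau, dy/dtau) = (0.998371, -0.131721); Gamma_xxx = 0.000000, Gamma_xxy = 0.000000, Gamma_xyy = 0.756495, Gamma_yxx = 0.000000, Gamma_yxy = -0.205120, Gamma_yyy = 0.000000; k3 = (0.998371, -0.131721, -0.013125, -0.053949)
  k4: at (x, y) = (-0.750407, 0.467070), (dx/dtau, dy/dtau) = (0.996719, -0.138487); Gamma_xxx = 0.000000, Gamma_xxy = 0.000000, Gamma_xyy = 0.737132, Gamma_yxx = 0.000000, Gamma_yxy = -0.210508, Gamma_yyy = 0.000000; k4 = (0.996719, -0.138487, -0.014137, -0.058114)
  Y <- Y + (h/6)(k1 + 2k2 + 2k3 + k4): x = -0.7504, y = 0.4671, dx/dtau = 0.9967, dy/dtau = -0.1385
step 2:
  k1: at (x, y) = (-0.750399, 0.467107), (dx/dtau, dy/dtau) = (0.996726, -0.138481); Gamma_xxx = 0.000000, Gamma_xxy = 0.000000, Gamma_xyy = 0.737131, Gamma_yxx = 0.000000, Gamma_yxy = -0.210509, Gamma_yyy = 0.000000; k1 = (0.996726, -0.138481, -0.014136, -0.058112)
  k2: at (x, y) = (-0.625808, 0.449797), (dx/dtau, dy/dtau) = (0.994959, -0.145745); Gamma_xxx = 0.000000, Gamma_xxy = 0.000000, Gamma_xyy = 0.717798, Gamma_yxx = 0.000000, Gamma_yxy = -0.216178, Gamma_yyy = 0.000000; k2 = (0.994959, -0.145745, -0.015247, -0.062696)
  k3: at (x, y) = (-0.626029, 0.448889), (dx/dtau, dy/dtau) = (0.994820, -0.146318); Gamma_xxx = 0.000000, Gamma_xxy = 0.000000, Gamma_xyy = 0.717832, Gamma_yxx = 0.000000, Gamma_yxy = -0.216168, Gamma_yyy = 0.000000; k3 = (0.994820, -0.146318, -0.015368, -0.062931)
  k4: at (x, y) = (-0.501694, 0.430528), (dx/dtau, dy/dtau) = (0.992884, -0.154214); Gamma_xxx = 0.000000, Gamma_xxy = 0.000000, Gamma_xyy = 0.698539, Gamma_yxx = 0.000000, Gamma_yxy = -0.222139, Gamma_yyy = 0.000000; k4 = (0.992884, -0.154214, -0.016613, -0.068026)
  Y <- Y + (h/6)(k1 + 2k2 + 2k3 + k4): x = -0.5017, y = 0.4306, dx/dtau = 0.9929, dy/dtau = -0.1542

Answer: x = -0.5017, y = 0.4306, dx/dtau = 0.9929, dy/dtau = -0.1542


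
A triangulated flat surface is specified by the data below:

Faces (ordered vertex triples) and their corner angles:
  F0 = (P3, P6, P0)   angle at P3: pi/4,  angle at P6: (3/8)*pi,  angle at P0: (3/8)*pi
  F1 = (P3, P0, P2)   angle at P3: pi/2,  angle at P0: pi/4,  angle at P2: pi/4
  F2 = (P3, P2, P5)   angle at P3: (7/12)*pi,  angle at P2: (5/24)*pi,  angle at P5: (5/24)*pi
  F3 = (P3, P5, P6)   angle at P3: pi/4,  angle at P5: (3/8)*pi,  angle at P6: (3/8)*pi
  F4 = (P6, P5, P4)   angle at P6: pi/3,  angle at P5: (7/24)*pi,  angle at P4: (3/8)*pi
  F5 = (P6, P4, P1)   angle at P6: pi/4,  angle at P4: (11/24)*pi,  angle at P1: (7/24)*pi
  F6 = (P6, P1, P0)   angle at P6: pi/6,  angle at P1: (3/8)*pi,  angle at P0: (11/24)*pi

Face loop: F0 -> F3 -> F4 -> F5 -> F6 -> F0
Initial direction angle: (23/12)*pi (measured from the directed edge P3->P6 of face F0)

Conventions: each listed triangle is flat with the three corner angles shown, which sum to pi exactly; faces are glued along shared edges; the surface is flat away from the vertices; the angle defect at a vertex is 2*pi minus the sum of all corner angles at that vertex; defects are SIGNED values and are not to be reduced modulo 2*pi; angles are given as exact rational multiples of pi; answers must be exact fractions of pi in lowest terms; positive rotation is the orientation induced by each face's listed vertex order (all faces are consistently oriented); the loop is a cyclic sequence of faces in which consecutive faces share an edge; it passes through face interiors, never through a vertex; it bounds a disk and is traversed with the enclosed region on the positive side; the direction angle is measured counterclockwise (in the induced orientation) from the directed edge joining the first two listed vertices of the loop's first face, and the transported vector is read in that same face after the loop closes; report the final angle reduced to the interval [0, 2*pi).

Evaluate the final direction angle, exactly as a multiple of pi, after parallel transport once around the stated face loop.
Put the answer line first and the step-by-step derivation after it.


Answer: final direction angle = (5/12)*pi

enclosed vertex P6: corner angles sum to (3/2)*pi, defect = 2*pi - (3/2)*pi = pi/2
adding the enclosed defects to the starting angle (mod 2*pi, induced orientation) gives the holonomy
final angle = (23/12)*pi + pi/2 = (5/12)*pi (mod 2*pi)


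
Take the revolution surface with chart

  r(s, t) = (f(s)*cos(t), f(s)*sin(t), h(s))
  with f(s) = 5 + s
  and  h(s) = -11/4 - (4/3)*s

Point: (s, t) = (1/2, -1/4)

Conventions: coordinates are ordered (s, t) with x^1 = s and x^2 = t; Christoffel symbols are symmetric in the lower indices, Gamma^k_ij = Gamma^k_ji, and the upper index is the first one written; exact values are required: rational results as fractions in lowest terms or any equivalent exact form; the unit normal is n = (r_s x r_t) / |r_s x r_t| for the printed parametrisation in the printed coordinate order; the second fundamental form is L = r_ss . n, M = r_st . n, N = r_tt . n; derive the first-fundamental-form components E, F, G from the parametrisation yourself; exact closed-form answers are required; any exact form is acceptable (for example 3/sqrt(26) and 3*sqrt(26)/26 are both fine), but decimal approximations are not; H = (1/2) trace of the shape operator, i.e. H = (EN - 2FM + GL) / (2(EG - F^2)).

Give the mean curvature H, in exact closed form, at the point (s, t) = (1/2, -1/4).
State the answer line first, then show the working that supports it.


Answer: H = -4/55

f = 11/2, f' = 1, f'' = 0, h' = -4/3, h'' = 0
E = 25/9, F = 0, G = 121/4; answer radicand W^2 = 25/9
unnormalised second-form numerators: l = 0, m = 0, n = -22/3; L = l/sqrt(25/9), and similarly M = m/sqrt(W^2), N = n/sqrt(W^2)
H = (E*n - 2*F*m + G*l) / (2*(EG - F^2)*sqrt(W^2)); E*n - 2*F*m + G*l = -550/27, EG - F^2 = 3025/36, so H = (-4/33)/sqrt(25/9)


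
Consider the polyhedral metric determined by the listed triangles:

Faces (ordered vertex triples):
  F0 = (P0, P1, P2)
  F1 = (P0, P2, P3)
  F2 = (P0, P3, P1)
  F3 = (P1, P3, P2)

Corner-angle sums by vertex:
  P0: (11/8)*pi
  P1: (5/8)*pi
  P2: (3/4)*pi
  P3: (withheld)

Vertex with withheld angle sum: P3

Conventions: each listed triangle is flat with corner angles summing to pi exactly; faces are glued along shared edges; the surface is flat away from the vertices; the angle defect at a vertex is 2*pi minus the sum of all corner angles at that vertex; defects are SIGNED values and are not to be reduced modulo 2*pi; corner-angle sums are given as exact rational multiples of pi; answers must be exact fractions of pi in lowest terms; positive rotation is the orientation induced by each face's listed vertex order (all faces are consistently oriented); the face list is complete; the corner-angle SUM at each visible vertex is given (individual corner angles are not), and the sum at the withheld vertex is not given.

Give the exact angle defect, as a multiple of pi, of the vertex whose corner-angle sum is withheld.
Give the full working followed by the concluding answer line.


V = 4, E = 6, F = 4; chi = V - E + F = 2
Gauss-Bonnet: total defect = 2*pi*chi = 4*pi; visible defects sum to (13/4)*pi

Answer: defect(P3) = (3/4)*pi


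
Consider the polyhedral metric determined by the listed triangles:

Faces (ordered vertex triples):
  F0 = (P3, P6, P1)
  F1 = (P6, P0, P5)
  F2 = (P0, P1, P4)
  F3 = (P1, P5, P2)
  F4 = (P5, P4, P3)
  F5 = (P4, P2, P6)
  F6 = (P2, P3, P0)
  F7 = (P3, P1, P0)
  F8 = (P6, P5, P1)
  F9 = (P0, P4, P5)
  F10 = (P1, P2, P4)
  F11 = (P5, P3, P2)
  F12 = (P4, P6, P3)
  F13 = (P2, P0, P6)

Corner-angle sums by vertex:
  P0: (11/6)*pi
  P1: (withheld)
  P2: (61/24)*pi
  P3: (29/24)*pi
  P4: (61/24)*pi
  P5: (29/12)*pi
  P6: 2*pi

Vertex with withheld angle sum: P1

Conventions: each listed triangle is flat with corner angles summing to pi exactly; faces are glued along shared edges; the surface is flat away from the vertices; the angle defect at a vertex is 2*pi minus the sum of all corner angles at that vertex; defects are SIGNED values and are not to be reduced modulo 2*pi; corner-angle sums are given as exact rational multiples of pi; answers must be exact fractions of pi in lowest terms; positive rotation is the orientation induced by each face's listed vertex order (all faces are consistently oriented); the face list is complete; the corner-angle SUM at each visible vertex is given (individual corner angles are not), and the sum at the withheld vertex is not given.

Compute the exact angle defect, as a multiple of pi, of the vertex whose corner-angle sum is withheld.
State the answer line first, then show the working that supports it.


Answer: defect(P1) = (13/24)*pi

V = 7, E = 21, F = 14; chi = V - E + F = 0
Gauss-Bonnet: total defect = 2*pi*chi = 0; visible defects sum to (-13/24)*pi


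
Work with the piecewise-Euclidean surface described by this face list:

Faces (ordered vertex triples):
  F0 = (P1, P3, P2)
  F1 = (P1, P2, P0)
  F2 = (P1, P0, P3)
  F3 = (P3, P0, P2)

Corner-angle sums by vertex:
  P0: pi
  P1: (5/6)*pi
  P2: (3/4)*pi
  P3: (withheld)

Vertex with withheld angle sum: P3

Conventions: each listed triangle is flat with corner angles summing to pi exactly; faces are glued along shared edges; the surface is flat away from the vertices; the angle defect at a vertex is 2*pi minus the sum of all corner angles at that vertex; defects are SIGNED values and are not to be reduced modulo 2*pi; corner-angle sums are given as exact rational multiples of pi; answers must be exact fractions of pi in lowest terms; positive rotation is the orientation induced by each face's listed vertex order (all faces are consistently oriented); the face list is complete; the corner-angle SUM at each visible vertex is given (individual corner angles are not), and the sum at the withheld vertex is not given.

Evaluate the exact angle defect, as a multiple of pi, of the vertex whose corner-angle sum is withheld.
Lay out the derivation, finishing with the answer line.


V = 4, E = 6, F = 4; chi = V - E + F = 2
Gauss-Bonnet: total defect = 2*pi*chi = 4*pi; visible defects sum to (41/12)*pi

Answer: defect(P3) = (7/12)*pi


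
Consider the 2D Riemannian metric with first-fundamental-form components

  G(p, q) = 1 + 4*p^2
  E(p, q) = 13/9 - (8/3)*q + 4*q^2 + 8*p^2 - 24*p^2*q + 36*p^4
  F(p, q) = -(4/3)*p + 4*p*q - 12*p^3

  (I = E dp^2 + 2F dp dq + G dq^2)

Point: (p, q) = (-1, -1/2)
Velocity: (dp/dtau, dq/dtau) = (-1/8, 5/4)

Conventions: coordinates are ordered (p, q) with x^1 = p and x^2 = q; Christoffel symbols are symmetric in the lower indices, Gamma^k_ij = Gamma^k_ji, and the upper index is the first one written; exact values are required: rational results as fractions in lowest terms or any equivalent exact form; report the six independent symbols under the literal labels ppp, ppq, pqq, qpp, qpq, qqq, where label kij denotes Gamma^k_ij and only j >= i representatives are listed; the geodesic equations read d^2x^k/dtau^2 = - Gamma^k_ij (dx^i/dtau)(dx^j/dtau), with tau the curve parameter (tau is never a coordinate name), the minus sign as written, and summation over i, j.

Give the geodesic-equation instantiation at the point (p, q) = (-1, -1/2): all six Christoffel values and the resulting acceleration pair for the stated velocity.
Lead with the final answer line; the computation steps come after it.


Answer: Gamma_ppp = -414/287, Gamma_ppq = -69/287, Gamma_pqq = 0, Gamma_qpp = -108/287, Gamma_qpq = -18/287, Gamma_qqq = 0; accelerations (d^2p/dtau^2, d^2q/dtau^2) = (-69/1312, -9/656)

E = 538/9, F = 46/3, G = 5 at the point
E_p = -184, E_q = -92/3, F_p = -118/3, F_q = -4, G_p = -8, G_q = 0
EG - F^2 = 574/9;  g^inv = (9/574) * [[5, -46/3], [-46/3, 538/9]]
first-kind symbols [ij,l] = (1/2)(d_i g_jl + d_j g_il - d_l g_ij): [pp,p] = E_p/2 = -92, [pp,q] = F_p - E_q/2 = -24, [pq,p] = E_q/2 = -46/3, [pq,q] = G_p/2 = -4, [qq,p] = F_q - G_p/2 = 0, [qq,q] = G_q/2 = 0
Gamma^p_ij = (G*[ij,p] - F*[ij,q])/(EG - F^2), Gamma^q_ij = (E*[ij,q] - F*[ij,p])/(EG - F^2)
Gamma_ppp = -414/287, Gamma_ppq = -69/287, Gamma_pqq = 0, Gamma_qpp = -108/287, Gamma_qpq = -18/287, Gamma_qqq = 0
d^2p/dtau^2 = -(Gamma_ppp*(-1/8)^2 + 2*Gamma_ppq*(-1/8)*(5/4) + Gamma_pqq*(5/4)^2) = -69/1312
d^2q/dtau^2 = -(Gamma_qpp*(-1/8)^2 + 2*Gamma_qpq*(-1/8)*(5/4) + Gamma_qqq*(5/4)^2) = -9/656


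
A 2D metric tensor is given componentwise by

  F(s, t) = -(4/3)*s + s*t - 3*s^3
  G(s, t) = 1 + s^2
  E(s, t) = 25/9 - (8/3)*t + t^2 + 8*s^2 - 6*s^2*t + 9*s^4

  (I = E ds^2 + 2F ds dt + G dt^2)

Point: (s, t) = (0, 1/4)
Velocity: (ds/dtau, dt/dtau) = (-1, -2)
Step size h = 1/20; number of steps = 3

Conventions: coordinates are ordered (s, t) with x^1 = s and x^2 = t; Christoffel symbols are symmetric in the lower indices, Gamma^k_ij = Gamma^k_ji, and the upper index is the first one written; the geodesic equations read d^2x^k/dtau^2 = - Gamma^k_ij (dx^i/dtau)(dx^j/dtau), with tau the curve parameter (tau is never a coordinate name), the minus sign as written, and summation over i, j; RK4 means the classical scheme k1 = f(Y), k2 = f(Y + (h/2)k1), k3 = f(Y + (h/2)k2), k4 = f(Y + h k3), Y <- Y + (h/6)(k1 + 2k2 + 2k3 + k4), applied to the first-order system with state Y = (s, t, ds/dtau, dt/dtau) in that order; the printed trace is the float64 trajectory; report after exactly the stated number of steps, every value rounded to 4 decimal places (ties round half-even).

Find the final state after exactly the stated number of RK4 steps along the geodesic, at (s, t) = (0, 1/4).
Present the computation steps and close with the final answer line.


f(Y) = (ds/dtau, dt/dtau, -Gamma^s_ij Y'^i Y'^j, -Gamma^t_ij Y'^i Y'^j) with the Gammas evaluated at the stage position; h = 0.050000; intermediate values shown to 6 dp
step 0: s = 0.0000, t = 0.2500, ds/dtau = -1.0000, dt/dtau = -2.0000
step 1:
  k1: at (s, t) = (0.000000, 0.250000), (ds/dtau, dt/dtau) = (-1.000000, -2.000000); Gamma_sss = 0.000000, Gamma_sst = -0.498403, Gamma_stt = 0.000000, Gamma_tss = 0.000000, Gamma_tst = 0.000000, Gamma_ttt = 0.000000; k1 = (-1.000000, -2.000000, 1.993610, 0.000000)
  k2: at (s, t) = (-0.025000, 0.200000), (ds/dtau, dt/dtau) = (-0.950160, -2.000000); Gamma_sss = -0.074381, Gamma_sst = -0.495871, Gamma_stt = 0.000000, Gamma_tss = -0.001638, Gamma_tst = -0.010920, Gamma_ttt = 0.000000; k2 = (-0.950160, -2.000000, 1.951777, 0.042983)
  k3: at (s, t) = (-0.023754, 0.200000), (ds/dtau, dt/dtau) = (-0.951206, -1.998925); Gamma_sss = -0.070677, Gamma_sst = -0.495894, Gamma_stt = 0.000000, Gamma_tss = -0.001479, Gamma_tst = -0.010378, Gamma_ttt = 0.000000; k3 = (-0.951206, -1.998925, 1.949722, 0.040804)
  k4: at (s, t) = (-0.047560, 0.150054), (ds/dtau, dt/dtau) = (-0.902514, -1.997960); Gamma_sss = -0.140416, Gamma_sst = -0.492064, Gamma_stt = 0.000000, Gamma_tss = -0.005612, Gamma_tst = -0.019665, Gamma_ttt = 0.000000; k4 = (-0.902514, -1.997960, 1.888940, 0.075490)
  Y <- Y + (h/6)(k1 + 2k2 + 2k3 + k4): s = -0.0475, t = 0.1500, ds/dtau = -0.9026, dt/dtau = -1.9980
step 2:
  k1: at (s, t) = (-0.047544, 0.150035), (ds/dtau, dt/dtau) = (-0.902620, -1.997974); Gamma_sss = -0.140367, Gamma_sst = -0.492063, Gamma_stt = 0.000000, Gamma_tss = -0.005608, Gamma_tst = -0.019658, Gamma_ttt = 0.000000; k1 = (-0.902620, -1.997974, 1.889147, 0.075471)
  k2: at (s, t) = (-0.070109, 0.100086), (ds/dtau, dt/dtau) = (-0.855392, -1.996088); Gamma_sss = -0.204876, Gamma_sst = -0.487040, Gamma_stt = 0.000000, Gamma_tss = -0.011509, Gamma_tst = -0.027361, Gamma_ttt = 0.000000; k2 = (-0.855392, -1.996088, 1.813088, 0.101855)
  k3: at (s, t) = (-0.068928, 0.100133), (ds/dtau, dt/dtau) = (-0.857293, -1.995428); Gamma_sss = -0.201457, Gamma_sst = -0.487117, Gamma_stt = 0.000000, Gamma_tss = -0.011132, Gamma_tst = -0.026916, Gamma_ttt = 0.000000; k3 = (-0.857293, -1.995428, 1.814651, 0.100269)
  k4: at (s, t) = (-0.090408, 0.050264), (ds/dtau, dt/dtau) = (-0.811888, -1.992961); Gamma_sss = -0.260968, Gamma_sst = -0.481091, Gamma_stt = 0.000000, Gamma_tss = -0.018044, Gamma_tst = -0.033263, Gamma_ttt = 0.000000; k4 = (-0.811888, -1.992961, 1.728891, 0.119538)
  Y <- Y + (h/6)(k1 + 2k2 + 2k3 + k4): s = -0.0904, t = 0.0503, ds/dtau = -0.8120, dt/dtau = -1.9930
step 3:
  k1: at (s, t) = (-0.090376, 0.050252), (ds/dtau, dt/dtau) = (-0.812008, -1.992981); Gamma_sss = -0.260876, Gamma_sst = -0.481093, Gamma_stt = 0.000000, Gamma_tss = -0.018031, Gamma_tst = -0.033252, Gamma_ttt = 0.000000; k1 = (-0.812008, -1.992981, 1.729131, 0.119512)
  k2: at (s, t) = (-0.110676, 0.000427), (ds/dtau, dt/dtau) = (-0.768780, -1.989993); Gamma_sss = -0.314912, Gamma_sst = -0.474224, Gamma_stt = 0.000000, Gamma_tss = -0.025447, Gamma_tst = -0.038320, Gamma_ttt = 0.000000; k2 = (-0.768780, -1.989993, 1.637118, 0.132289)
  k3: at (s, t) = (-0.109596, 0.000502), (ds/dtau, dt/dtau) = (-0.771080, -1.989673); Gamma_sss = -0.311916, Gamma_sst = -0.474345, Gamma_stt = 0.000000, Gamma_tss = -0.024973, Gamma_tst = -0.037977, Gamma_ttt = 0.000000; k3 = (-0.771080, -1.989673, 1.640931, 0.131378)
  k4: at (s, t) = (-0.128930, -0.049232), (ds/dtau, dt/dtau) = (-0.729961, -1.986412); Gamma_sss = -0.361123, Gamma_sst = -0.466820, Gamma_stt = 0.000000, Gamma_tss = -0.032504, Gamma_tst = -0.042017, Gamma_ttt = 0.000000; k4 = (-0.729961, -1.986412, 1.546205, 0.139170)
  Y <- Y + (h/6)(k1 + 2k2 + 2k3 + k4): s = -0.1289, t = -0.0492, ds/dtau = -0.7301, dt/dtau = -1.9864

Answer: s = -0.1289, t = -0.0492, ds/dtau = -0.7301, dt/dtau = -1.9864


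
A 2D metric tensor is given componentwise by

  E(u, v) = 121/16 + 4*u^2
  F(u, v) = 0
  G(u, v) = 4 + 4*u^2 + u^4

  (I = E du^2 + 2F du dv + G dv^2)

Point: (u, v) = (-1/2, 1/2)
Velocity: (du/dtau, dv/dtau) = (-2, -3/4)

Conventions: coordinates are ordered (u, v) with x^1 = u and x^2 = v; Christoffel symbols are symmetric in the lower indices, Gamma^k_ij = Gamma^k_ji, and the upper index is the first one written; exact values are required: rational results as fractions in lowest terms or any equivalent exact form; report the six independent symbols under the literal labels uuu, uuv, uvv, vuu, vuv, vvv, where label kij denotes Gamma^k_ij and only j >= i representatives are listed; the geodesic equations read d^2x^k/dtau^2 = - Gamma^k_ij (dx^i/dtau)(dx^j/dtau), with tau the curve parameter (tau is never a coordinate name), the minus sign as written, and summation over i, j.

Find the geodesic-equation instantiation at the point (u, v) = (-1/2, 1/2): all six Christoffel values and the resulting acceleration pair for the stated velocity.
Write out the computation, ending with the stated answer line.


E = 137/16, F = 0, G = 81/16 at the point
E_u = -4, E_v = 0, F_u = 0, F_v = 0, G_u = -9/2, G_v = 0
EG - F^2 = 11097/256;  g^inv = (256/11097) * [[81/16, 0], [0, 137/16]]
first-kind symbols [ij,l] = (1/2)(d_i g_jl + d_j g_il - d_l g_ij): [uu,u] = E_u/2 = -2, [uu,v] = F_u - E_v/2 = 0, [uv,u] = E_v/2 = 0, [uv,v] = G_u/2 = -9/4, [vv,u] = F_v - G_u/2 = 9/4, [vv,v] = G_v/2 = 0
Gamma^u_ij = (G*[ij,u] - F*[ij,v])/(EG - F^2), Gamma^v_ij = (E*[ij,v] - F*[ij,u])/(EG - F^2)
Gamma_uuu = -32/137, Gamma_uuv = 0, Gamma_uvv = 36/137, Gamma_vuu = 0, Gamma_vuv = -4/9, Gamma_vvv = 0
d^2u/dtau^2 = -(Gamma_uuu*(-2)^2 + 2*Gamma_uuv*(-2)*(-3/4) + Gamma_uvv*(-3/4)^2) = 431/548
d^2v/dtau^2 = -(Gamma_vuu*(-2)^2 + 2*Gamma_vuv*(-2)*(-3/4) + Gamma_vvv*(-3/4)^2) = 4/3

Answer: Gamma_uuu = -32/137, Gamma_uuv = 0, Gamma_uvv = 36/137, Gamma_vuu = 0, Gamma_vuv = -4/9, Gamma_vvv = 0; accelerations (d^2u/dtau^2, d^2v/dtau^2) = (431/548, 4/3)


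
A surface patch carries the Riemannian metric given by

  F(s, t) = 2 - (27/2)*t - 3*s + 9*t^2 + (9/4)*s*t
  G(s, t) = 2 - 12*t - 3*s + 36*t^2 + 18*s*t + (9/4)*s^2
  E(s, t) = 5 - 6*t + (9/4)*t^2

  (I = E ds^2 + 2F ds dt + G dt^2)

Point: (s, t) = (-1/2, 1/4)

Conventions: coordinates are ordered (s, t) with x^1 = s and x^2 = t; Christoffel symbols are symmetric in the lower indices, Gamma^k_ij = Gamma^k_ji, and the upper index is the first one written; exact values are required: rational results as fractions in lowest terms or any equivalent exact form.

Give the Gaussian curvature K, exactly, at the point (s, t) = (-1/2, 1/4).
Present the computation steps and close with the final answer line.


E = 233/64, F = 13/32, G = 17/16, EG - F^2 = 237/64 at the point
E_s = 0, E_t = -39/8, F_s = -39/16, F_t = -81/8, G_s = -3/4, G_t = -3
E_tt = 9/2, F_st = 9/4, G_ss = 9/2
Apply the Brioschi formula K = (det M1 - det M2)/(EG - F^2)^2 over the derivative matrices of E, F, G.
M1 = [[-E_tt/2 + F_st - G_ss/2, E_s/2, F_s - E_t/2], [F_t - G_s/2, E, F], [G_t/2, F, G]] = [[-9/4, 0, 0], [-39/4, 233/64, 13/32], [-3/2, 13/32, 17/16]]; det M1 = -2133/256
M2 = [[0, E_t/2, G_s/2], [E_t/2, E, F], [G_s/2, F, G]] = [[0, -39/16, -3/8], [-39/16, 233/64, 13/32], [-3/8, 13/32, 17/16]]; det M2 = -1557/256
det M1 - det M2 = -9/4; K = -9/4 / (237/64)^2 = -1024/6241

Answer: K = -1024/6241


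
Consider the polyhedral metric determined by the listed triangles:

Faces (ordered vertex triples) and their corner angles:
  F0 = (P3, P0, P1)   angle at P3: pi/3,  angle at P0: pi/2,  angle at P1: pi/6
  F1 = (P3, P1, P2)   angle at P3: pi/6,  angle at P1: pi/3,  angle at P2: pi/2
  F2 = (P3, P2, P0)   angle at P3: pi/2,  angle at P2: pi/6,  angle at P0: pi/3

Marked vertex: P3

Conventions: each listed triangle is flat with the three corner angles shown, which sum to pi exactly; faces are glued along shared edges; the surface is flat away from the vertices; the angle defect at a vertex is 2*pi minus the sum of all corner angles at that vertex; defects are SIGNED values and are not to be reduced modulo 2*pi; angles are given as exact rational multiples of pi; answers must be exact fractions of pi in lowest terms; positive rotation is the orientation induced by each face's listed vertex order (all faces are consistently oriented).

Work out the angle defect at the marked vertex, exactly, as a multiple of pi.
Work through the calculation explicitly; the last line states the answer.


Sum of corner angles at P3: pi
defect = 2*pi - pi

Answer: defect(P3) = pi


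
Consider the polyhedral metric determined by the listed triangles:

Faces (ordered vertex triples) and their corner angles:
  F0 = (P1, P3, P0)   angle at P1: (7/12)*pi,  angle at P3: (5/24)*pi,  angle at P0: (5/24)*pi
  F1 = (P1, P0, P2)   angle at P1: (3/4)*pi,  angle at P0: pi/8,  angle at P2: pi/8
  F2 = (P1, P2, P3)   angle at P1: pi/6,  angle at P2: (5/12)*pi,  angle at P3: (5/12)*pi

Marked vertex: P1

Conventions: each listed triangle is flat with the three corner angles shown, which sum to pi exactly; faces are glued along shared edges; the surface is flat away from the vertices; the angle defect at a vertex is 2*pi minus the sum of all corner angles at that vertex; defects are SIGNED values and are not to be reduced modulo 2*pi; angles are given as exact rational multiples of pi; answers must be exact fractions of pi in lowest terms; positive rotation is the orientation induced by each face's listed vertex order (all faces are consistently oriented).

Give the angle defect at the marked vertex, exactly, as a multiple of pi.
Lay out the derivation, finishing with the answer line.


Sum of corner angles at P1: (3/2)*pi
defect = 2*pi - (3/2)*pi

Answer: defect(P1) = pi/2


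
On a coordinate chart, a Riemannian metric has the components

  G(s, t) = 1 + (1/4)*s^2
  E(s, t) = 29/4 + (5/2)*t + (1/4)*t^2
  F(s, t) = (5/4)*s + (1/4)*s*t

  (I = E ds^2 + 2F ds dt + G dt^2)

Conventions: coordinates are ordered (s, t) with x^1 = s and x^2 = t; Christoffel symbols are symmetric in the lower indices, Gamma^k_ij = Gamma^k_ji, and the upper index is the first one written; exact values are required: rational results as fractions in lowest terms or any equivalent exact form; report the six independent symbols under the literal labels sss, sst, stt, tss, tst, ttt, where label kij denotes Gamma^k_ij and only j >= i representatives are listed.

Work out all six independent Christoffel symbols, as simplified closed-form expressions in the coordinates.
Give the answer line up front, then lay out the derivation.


Answer: Gamma_sss = 0, Gamma_sst = (t + 5)/(s^2 + t^2 + 10*t + 29), Gamma_stt = 0, Gamma_tss = 0, Gamma_tst = s/(s^2 + t^2 + 10*t + 29), Gamma_ttt = 0

E = 29/4 + (5/2)*t + (1/4)*t^2; F = (5/4)*s + (1/4)*s*t; G = 1 + (1/4)*s^2
Gamma^k_ij = (1/2) g^{kl} (d_i g_jl + d_j g_il - d_l g_ij), with g^inv = (1/(EG-F^2)) [[G, -F], [-F, E]]
first partials: E_s = 0, E_t = 5/2 + (1/2)*t, F_s = 5/4 + (1/4)*t, F_t = (1/4)*s, G_s = (1/2)*s, G_t = 0
D = EG - F^2 = 29/4 + (5/2)*t + (1/4)*t^2 + (1/4)*s^2
expanded: Gamma^s_ss = (G E_s - 2F F_s + F E_t)/(2D), Gamma^s_st = (G E_t - F G_s)/(2D), Gamma^s_tt = (2G F_t - G G_s - F G_t)/(2D), Gamma^t_ss = (2E F_s - E E_t - F E_s)/(2D), Gamma^t_st = (E G_s - F E_t)/(2D), Gamma^t_tt = (E G_t - 2F F_t + F G_s)/(2D); substitute and cancel common factors


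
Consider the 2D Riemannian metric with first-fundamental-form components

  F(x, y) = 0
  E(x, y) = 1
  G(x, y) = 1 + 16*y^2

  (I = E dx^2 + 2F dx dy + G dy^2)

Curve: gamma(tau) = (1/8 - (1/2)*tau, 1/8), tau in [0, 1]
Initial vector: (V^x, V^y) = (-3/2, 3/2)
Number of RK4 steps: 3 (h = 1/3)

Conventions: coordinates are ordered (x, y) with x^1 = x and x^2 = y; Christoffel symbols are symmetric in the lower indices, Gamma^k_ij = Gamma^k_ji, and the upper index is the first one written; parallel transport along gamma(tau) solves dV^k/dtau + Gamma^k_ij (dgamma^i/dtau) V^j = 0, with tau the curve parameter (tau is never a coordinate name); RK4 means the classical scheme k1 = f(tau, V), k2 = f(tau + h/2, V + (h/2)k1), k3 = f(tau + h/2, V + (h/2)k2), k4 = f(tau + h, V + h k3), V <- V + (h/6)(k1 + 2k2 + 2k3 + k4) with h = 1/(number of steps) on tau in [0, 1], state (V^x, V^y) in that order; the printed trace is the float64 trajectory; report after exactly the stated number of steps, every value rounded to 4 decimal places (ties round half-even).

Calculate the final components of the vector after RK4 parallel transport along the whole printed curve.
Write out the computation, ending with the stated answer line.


gamma'(tau) = (-1/2, 0); f(tau, V)^k = -Gamma^k_ij(gamma(tau)) gamma'^i(tau) V^j; h = 1/3; intermediate values shown to 6 dp
curve data and Christoffel symbols at the stage parameters:
  tau = 0.000000: gamma = (0.125000, 0.125000), gamma' = (-0.500000, 0.000000); Gamma_xxx = 0.000000, Gamma_xxy = 0.000000, Gamma_xyy = 0.000000, Gamma_yxx = 0.000000, Gamma_yxy = 0.000000, Gamma_yyy = 1.600000
  tau = 0.166667: gamma = (0.041667, 0.125000), gamma' = (-0.500000, 0.000000); Gamma_xxx = 0.000000, Gamma_xxy = 0.000000, Gamma_xyy = 0.000000, Gamma_yxx = 0.000000, Gamma_yxy = 0.000000, Gamma_yyy = 1.600000
  tau = 0.333333: gamma = (-0.041667, 0.125000), gamma' = (-0.500000, 0.000000); Gamma_xxx = 0.000000, Gamma_xxy = 0.000000, Gamma_xyy = 0.000000, Gamma_yxx = 0.000000, Gamma_yxy = 0.000000, Gamma_yyy = 1.600000
  tau = 0.500000: gamma = (-0.125000, 0.125000), gamma' = (-0.500000, 0.000000); Gamma_xxx = 0.000000, Gamma_xxy = 0.000000, Gamma_xyy = 0.000000, Gamma_yxx = 0.000000, Gamma_yxy = 0.000000, Gamma_yyy = 1.600000
  tau = 0.666667: gamma = (-0.208333, 0.125000), gamma' = (-0.500000, 0.000000); Gamma_xxx = 0.000000, Gamma_xxy = 0.000000, Gamma_xyy = 0.000000, Gamma_yxx = 0.000000, Gamma_yxy = 0.000000, Gamma_yyy = 1.600000
  tau = 0.833333: gamma = (-0.291667, 0.125000), gamma' = (-0.500000, 0.000000); Gamma_xxx = 0.000000, Gamma_xxy = 0.000000, Gamma_xyy = 0.000000, Gamma_yxx = 0.000000, Gamma_yxy = 0.000000, Gamma_yyy = 1.600000
  tau = 1.000000: gamma = (-0.375000, 0.125000), gamma' = (-0.500000, 0.000000); Gamma_xxx = 0.000000, Gamma_xxy = 0.000000, Gamma_xyy = 0.000000, Gamma_yxx = 0.000000, Gamma_yxy = 0.000000, Gamma_yyy = 1.600000
step 0: V^x = -1.5000, V^y = 1.5000
step 1: k1 = (0.000000, 0.000000), k2 = (0.000000, 0.000000), k3 = (0.000000, 0.000000), k4 = (0.000000, 0.000000); V <- V + (h/6)(k1 + 2k2 + 2k3 + k4): V^x = -1.5000, V^y = 1.5000
step 2: k1 = (0.000000, 0.000000), k2 = (0.000000, 0.000000), k3 = (0.000000, 0.000000), k4 = (0.000000, 0.000000); V <- V + (h/6)(k1 + 2k2 + 2k3 + k4): V^x = -1.5000, V^y = 1.5000
step 3: k1 = (0.000000, 0.000000), k2 = (0.000000, 0.000000), k3 = (0.000000, 0.000000), k4 = (0.000000, 0.000000); V <- V + (h/6)(k1 + 2k2 + 2k3 + k4): V^x = -1.5000, V^y = 1.5000

Answer: V^x = -1.5000, V^y = 1.5000
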